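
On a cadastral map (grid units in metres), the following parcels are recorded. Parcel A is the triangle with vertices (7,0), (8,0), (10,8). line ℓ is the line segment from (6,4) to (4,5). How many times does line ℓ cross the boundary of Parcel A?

0

The segment lies entirely outside Parcel A and never meets its boundary.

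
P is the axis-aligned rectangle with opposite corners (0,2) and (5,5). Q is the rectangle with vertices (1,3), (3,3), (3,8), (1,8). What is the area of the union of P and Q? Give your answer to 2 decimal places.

21.00

By inclusion–exclusion:
Individual areas: |P| = 15, |Q| = 10.
|P∩Q|: x∈[1,3], y∈[3,5] → 2·2 = 4.
|P ∪ Q| = 25 − 4 = 21.00.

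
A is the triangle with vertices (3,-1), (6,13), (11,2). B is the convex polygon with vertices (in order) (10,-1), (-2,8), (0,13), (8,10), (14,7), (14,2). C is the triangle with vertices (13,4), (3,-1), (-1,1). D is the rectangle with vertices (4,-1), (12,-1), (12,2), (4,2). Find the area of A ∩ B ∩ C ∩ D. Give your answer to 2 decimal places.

1.35

The intersection is the polygon with vertices (7.2,1.1), (6,2), (9,2).
By the shoelace formula its area is 1.35.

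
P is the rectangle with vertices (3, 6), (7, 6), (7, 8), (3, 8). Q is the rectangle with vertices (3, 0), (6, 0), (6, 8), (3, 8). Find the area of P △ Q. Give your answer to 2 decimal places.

|P∩Q|: x∈[3,6], y∈[6,8] → 3·2 = 6.
|P △ Q| = |P| + |Q| − 2·|P∩Q| = 8 + 24 − 12 = 20.00.

20.00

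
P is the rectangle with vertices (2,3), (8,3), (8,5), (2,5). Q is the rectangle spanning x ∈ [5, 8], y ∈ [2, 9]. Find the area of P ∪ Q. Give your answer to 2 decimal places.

27.00

By inclusion–exclusion:
Individual areas: |P| = 12, |Q| = 21.
|P∩Q|: x∈[5,8], y∈[3,5] → 3·2 = 6.
|P ∪ Q| = 33 − 6 = 27.00.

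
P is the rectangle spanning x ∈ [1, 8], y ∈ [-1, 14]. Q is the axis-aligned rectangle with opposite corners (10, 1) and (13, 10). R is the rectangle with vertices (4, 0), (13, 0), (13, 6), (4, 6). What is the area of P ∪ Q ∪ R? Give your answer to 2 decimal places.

By inclusion–exclusion:
Individual areas: |P| = 105, |Q| = 27, |R| = 54.
|P∩Q| = 0 (no overlap).
|P∩R|: x∈[4,8], y∈[0,6] → 4·6 = 24.
|Q∩R|: x∈[10,13], y∈[1,6] → 3·5 = 15.
|P∩Q∩R| = 0.
|P ∪ Q ∪ R| = 186 − 39 + 0 = 147.00.

147.00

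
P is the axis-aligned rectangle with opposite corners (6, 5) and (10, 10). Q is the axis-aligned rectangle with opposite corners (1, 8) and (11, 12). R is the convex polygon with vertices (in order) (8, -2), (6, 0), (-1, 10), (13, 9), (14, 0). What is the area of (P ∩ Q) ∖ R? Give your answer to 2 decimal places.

2.57

|P ∩ Q| = 8.
|(P ∩ Q) ∩ R| = 5.4286.
|(P ∩ Q) ∖ R| = 8 − 5.4286 = 2.57.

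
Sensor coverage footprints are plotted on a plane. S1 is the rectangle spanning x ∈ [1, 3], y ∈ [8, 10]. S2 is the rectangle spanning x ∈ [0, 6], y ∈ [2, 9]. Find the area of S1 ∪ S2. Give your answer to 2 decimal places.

By inclusion–exclusion:
Individual areas: |S1| = 4, |S2| = 42.
|S1∩S2|: x∈[1,3], y∈[8,9] → 2·1 = 2.
|S1 ∪ S2| = 46 − 2 = 44.00.

44.00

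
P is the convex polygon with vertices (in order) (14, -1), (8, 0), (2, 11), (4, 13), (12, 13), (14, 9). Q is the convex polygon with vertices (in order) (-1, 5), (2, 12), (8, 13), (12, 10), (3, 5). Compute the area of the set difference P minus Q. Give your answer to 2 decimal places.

|P| = 120, |P∩Q| = 39.1829.
|P ∖ Q| = |P| − |P∩Q| = 120 − 39.1829 = 80.82.

80.82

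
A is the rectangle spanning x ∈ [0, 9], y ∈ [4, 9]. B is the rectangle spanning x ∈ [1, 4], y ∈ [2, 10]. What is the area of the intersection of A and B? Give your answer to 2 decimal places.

|A∩B|: x∈[1,4], y∈[4,9] → 3·5 = 15.

15.00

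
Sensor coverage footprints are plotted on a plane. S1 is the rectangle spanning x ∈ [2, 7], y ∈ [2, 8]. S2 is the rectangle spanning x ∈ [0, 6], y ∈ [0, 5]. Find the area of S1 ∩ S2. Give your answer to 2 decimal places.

|S1∩S2|: x∈[2,6], y∈[2,5] → 4·3 = 12.

12.00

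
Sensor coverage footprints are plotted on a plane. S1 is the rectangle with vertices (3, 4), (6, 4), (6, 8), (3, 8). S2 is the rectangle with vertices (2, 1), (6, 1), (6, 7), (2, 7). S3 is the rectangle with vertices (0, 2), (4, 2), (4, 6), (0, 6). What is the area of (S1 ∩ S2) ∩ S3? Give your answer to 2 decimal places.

2.00

The region (S1 ∩ S2) ∩ S3 is the polygon with vertices (3,4), (3,6), (4,6), (4,4).
By the shoelace formula its area is 2.00.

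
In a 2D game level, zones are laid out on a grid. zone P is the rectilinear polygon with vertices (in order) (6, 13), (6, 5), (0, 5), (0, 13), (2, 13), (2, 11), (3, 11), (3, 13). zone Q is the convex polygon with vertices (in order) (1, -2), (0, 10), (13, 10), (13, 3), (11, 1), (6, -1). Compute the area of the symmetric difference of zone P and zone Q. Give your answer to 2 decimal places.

|zone P| = 46, |zone Q| = 129.5, |zone P∩zone Q| = 28.9583.
|zone P △ zone Q| = |zone P| + |zone Q| − 2·|zone P∩zone Q| = 46 + 129.5 − 57.9167 = 117.58.

117.58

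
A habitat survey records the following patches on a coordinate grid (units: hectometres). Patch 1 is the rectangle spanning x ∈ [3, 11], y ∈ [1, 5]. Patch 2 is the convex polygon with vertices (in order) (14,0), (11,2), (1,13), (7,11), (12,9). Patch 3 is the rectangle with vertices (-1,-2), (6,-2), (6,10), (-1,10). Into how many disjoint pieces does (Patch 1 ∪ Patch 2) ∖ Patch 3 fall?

1

(Patch 1 ∪ Patch 2) ∖ Patch 3 is a single connected region.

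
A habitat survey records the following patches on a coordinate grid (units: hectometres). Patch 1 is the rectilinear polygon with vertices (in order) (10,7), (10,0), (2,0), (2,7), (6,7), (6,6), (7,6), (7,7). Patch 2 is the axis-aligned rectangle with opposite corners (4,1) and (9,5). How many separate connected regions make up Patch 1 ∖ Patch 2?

1

Patch 1 ∖ Patch 2 is a single connected region.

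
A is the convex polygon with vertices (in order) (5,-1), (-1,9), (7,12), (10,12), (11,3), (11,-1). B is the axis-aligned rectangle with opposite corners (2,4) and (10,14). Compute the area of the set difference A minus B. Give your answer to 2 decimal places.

|A| = 109.5, |A∩B| = 59.3125.
|A ∖ B| = |A| − |A∩B| = 109.5 − 59.3125 = 50.19.

50.19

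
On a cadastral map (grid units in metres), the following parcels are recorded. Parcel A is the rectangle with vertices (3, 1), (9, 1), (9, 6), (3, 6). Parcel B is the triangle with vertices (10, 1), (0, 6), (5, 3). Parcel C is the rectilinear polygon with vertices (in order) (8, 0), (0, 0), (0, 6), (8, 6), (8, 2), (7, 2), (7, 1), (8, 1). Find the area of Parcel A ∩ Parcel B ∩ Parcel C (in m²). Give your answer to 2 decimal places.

1.80

The intersection is the polygon with vertices (5,3), (3,4.2), (3,4.5), (8,2), (7.5,2).
By the shoelace formula its area is 1.80.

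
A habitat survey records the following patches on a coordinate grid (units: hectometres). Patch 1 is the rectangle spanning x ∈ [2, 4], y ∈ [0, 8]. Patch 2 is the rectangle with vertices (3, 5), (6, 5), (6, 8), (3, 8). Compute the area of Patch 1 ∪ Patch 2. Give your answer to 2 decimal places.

22.00

By inclusion–exclusion:
Individual areas: |Patch 1| = 16, |Patch 2| = 9.
|Patch 1∩Patch 2|: x∈[3,4], y∈[5,8] → 1·3 = 3.
|Patch 1 ∪ Patch 2| = 25 − 3 = 22.00.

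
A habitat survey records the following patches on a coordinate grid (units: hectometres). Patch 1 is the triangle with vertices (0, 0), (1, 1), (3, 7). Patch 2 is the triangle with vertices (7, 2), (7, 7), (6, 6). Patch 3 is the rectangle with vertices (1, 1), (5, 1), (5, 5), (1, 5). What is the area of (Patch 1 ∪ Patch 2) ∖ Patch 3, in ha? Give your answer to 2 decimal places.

|Patch 1 ∪ Patch 2| = 4.5.
|(Patch 1 ∪ Patch 2) ∩ Patch 3| = 1.1429.
|(Patch 1 ∪ Patch 2) ∖ Patch 3| = 4.5 − 1.1429 = 3.36.

3.36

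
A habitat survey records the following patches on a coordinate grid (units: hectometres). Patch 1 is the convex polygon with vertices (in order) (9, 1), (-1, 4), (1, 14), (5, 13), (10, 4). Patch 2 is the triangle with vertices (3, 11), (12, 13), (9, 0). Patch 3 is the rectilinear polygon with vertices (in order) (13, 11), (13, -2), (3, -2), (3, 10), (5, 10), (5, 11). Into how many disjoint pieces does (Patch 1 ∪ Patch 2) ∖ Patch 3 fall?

(Patch 1 ∪ Patch 2) ∖ Patch 3 is a single connected region.

1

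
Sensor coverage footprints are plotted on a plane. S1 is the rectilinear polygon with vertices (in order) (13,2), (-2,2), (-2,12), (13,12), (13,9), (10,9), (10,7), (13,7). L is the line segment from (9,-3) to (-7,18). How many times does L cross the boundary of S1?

The segment meets the boundary at (-2,11.438), (5.19,2).

2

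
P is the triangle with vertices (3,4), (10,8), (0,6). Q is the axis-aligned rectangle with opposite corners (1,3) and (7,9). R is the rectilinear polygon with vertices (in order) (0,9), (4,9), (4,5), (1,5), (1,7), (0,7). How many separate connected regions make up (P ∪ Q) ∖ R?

(P ∪ Q) ∖ R splits into 2 disjoint pieces (area 25.6714, area 0.4333).

2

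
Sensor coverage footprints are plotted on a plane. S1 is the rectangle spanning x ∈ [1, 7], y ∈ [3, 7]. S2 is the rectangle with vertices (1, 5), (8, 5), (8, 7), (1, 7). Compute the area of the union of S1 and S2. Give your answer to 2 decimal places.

26.00

By inclusion–exclusion:
Individual areas: |S1| = 24, |S2| = 14.
|S1∩S2|: x∈[1,7], y∈[5,7] → 6·2 = 12.
|S1 ∪ S2| = 38 − 12 = 26.00.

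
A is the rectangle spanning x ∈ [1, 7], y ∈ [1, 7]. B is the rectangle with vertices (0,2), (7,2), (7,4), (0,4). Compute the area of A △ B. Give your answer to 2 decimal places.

|A∩B|: x∈[1,7], y∈[2,4] → 6·2 = 12.
|A △ B| = |A| + |B| − 2·|A∩B| = 36 + 14 − 24 = 26.00.

26.00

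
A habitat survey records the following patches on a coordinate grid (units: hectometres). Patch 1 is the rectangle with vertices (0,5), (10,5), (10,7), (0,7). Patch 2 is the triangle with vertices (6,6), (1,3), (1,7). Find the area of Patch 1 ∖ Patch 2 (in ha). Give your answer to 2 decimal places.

|Patch 1| = 20, |Patch 1∩Patch 2| = 6.6667.
|Patch 1 ∖ Patch 2| = |Patch 1| − |Patch 1∩Patch 2| = 20 − 6.6667 = 13.33.

13.33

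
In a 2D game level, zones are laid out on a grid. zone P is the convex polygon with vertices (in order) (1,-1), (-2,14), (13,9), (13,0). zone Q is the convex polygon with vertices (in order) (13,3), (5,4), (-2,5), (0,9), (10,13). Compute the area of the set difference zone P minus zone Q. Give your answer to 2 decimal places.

|zone P| = 159, |zone P∩zone Q| = 78.3111.
|zone P ∖ zone Q| = |zone P| − |zone P∩zone Q| = 159 − 78.3111 = 80.69.

80.69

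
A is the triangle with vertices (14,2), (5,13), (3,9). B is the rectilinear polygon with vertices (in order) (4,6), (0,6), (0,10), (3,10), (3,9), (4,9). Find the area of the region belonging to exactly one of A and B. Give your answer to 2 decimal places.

43.36

|A| = 29, |B| = 15, |A∩B| = 0.3182.
|A △ B| = |A| + |B| − 2·|A∩B| = 29 + 15 − 0.6364 = 43.36.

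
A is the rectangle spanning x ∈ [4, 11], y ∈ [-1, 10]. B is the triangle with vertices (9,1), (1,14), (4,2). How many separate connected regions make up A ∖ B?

1

A ∖ B is a single connected region.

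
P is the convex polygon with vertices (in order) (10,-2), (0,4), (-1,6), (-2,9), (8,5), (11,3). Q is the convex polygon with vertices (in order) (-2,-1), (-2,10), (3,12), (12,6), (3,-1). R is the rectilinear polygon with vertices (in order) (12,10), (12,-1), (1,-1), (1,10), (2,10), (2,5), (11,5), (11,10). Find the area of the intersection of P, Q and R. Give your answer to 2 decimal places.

25.10

The intersection is the polygon with vertices (2,7.4), (2,5), (8,5), (9.461,4.026), (5.323,0.806), (1,3.4), (1,7.8).
By the shoelace formula its area is 25.10.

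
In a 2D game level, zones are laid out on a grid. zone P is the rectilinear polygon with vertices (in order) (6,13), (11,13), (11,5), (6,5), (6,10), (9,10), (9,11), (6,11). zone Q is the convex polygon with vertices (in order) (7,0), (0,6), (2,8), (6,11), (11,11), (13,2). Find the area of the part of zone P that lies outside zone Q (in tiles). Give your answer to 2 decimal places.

10.00

|zone P| = 37, |zone P∩zone Q| = 27.
|zone P ∖ zone Q| = |zone P| − |zone P∩zone Q| = 37 − 27 = 10.00.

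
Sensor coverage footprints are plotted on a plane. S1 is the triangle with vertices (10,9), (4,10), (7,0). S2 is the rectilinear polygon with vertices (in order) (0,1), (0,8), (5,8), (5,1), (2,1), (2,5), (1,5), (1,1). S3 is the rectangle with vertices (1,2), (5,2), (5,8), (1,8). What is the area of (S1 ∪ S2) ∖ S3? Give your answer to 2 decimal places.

|S1 ∪ S2| = 59.2333.
|(S1 ∪ S2) ∩ S3| = 21.
|(S1 ∪ S2) ∖ S3| = 59.2333 − 21 = 38.23.

38.23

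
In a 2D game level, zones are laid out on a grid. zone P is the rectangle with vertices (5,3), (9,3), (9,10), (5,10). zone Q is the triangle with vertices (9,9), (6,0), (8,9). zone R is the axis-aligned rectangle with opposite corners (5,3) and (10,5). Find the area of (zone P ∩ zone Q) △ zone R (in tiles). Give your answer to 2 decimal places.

12.22

|zone P ∩ zone Q| = 4.
|(zone P ∩ zone Q) ∩ zone R| = 0.8889.
|(zone P ∩ zone Q) △ zone R| = 4 + 10 − 1.7778 = 12.22.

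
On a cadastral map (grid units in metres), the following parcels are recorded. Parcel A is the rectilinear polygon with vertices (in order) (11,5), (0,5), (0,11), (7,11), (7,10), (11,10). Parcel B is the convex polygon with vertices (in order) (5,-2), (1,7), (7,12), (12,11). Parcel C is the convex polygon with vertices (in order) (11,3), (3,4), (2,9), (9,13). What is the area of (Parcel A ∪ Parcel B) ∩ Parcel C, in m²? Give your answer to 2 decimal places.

|Parcel A ∪ Parcel B| = 94.1098.
|(Parcel A ∪ Parcel B) ∩ Parcel C| = 52.45.

52.45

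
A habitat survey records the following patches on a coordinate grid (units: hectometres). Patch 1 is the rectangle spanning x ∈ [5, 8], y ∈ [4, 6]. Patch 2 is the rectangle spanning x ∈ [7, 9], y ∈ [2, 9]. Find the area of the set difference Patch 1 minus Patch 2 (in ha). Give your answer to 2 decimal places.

|Patch 1∩Patch 2|: x∈[7,8], y∈[4,6] → 1·2 = 2.
|Patch 1| = 6.
|Patch 1 ∖ Patch 2| = |Patch 1| − |Patch 1∩Patch 2| = 6 − 2 = 4.00.

4.00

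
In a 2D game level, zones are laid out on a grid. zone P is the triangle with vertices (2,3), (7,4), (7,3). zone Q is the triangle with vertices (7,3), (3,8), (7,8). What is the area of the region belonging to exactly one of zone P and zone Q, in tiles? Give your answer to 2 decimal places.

11.81

|zone P| = 2.5, |zone Q| = 10, |zone P∩zone Q| = 0.3448.
|zone P △ zone Q| = |zone P| + |zone Q| − 2·|zone P∩zone Q| = 2.5 + 10 − 0.6897 = 11.81.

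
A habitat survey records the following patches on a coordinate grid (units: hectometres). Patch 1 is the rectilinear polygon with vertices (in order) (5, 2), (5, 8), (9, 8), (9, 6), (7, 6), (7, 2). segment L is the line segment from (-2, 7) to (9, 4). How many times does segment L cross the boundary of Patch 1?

The segment meets the boundary at (7,4.545), (5,5.091).

2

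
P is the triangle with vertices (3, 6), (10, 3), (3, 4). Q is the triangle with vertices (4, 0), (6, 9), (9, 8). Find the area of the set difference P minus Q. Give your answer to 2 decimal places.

5.16

|P| = 7, |P∩Q| = 1.8359.
|P ∖ Q| = |P| − |P∩Q| = 7 − 1.8359 = 5.16.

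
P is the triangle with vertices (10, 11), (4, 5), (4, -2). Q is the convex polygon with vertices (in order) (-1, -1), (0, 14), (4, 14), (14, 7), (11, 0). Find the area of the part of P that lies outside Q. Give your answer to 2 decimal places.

|P| = 21, |P∩Q| = 20.346.
|P ∖ Q| = |P| − |P∩Q| = 21 − 20.346 = 0.65.

0.65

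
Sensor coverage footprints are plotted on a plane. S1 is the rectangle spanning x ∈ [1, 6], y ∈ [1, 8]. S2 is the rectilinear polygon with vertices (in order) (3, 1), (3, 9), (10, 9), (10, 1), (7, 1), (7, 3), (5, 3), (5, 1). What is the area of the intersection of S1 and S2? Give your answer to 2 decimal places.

19.00

The intersection is the polygon with vertices (6,8), (6,3), (5,3), (5,1), (3,1), (3,8).
By the shoelace formula its area is 19.00.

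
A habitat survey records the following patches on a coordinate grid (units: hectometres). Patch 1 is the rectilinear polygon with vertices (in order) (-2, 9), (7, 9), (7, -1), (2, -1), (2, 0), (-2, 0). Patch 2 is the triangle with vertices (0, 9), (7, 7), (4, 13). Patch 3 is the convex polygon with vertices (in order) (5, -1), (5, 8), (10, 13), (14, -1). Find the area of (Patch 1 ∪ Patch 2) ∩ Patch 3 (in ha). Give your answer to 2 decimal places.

The region (Patch 1 ∪ Patch 2) ∩ Patch 3 is the polygon with vertices (7,9), (7,7), (7,-1), (5,-1), (5,8), (6,9).
By the shoelace formula its area is 19.50.

19.50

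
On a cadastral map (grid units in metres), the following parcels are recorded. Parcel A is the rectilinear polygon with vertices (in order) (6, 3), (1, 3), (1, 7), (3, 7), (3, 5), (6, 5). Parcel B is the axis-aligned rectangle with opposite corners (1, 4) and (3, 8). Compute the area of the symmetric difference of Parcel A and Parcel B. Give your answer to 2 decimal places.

10.00

|Parcel A| = 14, |Parcel B| = 8, |Parcel A∩Parcel B| = 6.
|Parcel A △ Parcel B| = |Parcel A| + |Parcel B| − 2·|Parcel A∩Parcel B| = 14 + 8 − 12 = 10.00.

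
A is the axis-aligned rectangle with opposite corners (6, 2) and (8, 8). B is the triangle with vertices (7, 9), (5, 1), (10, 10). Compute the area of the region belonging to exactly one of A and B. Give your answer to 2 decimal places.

11.65

|A| = 12, |B| = 11, |A∩B| = 5.675.
|A △ B| = |A| + |B| − 2·|A∩B| = 12 + 11 − 11.35 = 11.65.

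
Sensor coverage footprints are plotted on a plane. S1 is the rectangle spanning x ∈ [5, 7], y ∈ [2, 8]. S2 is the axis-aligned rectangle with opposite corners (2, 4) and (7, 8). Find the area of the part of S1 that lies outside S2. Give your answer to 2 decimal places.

|S1∩S2|: x∈[5,7], y∈[4,8] → 2·4 = 8.
|S1| = 12.
|S1 ∖ S2| = |S1| − |S1∩S2| = 12 − 8 = 4.00.

4.00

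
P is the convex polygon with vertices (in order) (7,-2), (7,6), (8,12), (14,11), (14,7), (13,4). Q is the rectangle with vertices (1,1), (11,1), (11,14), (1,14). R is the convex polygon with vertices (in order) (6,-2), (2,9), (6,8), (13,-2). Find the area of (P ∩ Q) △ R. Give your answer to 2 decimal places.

|P ∩ Q| = 39.75.
|(P ∩ Q) ∩ R| = 10.6041.
|(P ∩ Q) △ R| = 39.75 + 55 − 21.2081 = 73.54.

73.54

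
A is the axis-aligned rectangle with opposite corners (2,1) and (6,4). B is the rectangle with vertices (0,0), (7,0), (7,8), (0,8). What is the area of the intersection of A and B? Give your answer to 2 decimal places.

|A∩B|: x∈[2,6], y∈[1,4] → 4·3 = 12.

12.00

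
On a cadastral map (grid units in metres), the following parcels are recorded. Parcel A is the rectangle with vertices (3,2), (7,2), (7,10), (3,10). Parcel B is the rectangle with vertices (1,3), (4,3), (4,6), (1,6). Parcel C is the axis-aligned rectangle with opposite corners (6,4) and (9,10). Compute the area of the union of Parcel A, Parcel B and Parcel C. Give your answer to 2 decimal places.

By inclusion–exclusion:
Individual areas: |Parcel A| = 32, |Parcel B| = 9, |Parcel C| = 18.
|Parcel A∩Parcel B|: x∈[3,4], y∈[3,6] → 1·3 = 3.
|Parcel A∩Parcel C|: x∈[6,7], y∈[4,10] → 1·6 = 6.
|Parcel B∩Parcel C| = 0 (no overlap).
|Parcel A∩Parcel B∩Parcel C| = 0.
|Parcel A ∪ Parcel B ∪ Parcel C| = 59 − 9 + 0 = 50.00.

50.00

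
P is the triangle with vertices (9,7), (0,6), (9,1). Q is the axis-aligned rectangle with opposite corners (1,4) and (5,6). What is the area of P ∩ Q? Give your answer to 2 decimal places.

6.12

The intersection is the polygon with vertices (1,5.444), (1,6), (5,6), (5,4), (3.6,4).
By the shoelace formula its area is 6.12.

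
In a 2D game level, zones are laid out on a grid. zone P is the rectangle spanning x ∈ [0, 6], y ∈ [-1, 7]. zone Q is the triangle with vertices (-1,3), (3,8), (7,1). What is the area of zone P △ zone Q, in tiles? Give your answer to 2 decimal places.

28.37

|zone P| = 48, |zone Q| = 24, |zone P∩zone Q| = 21.8143.
|zone P △ zone Q| = |zone P| + |zone Q| − 2·|zone P∩zone Q| = 48 + 24 − 43.6286 = 28.37.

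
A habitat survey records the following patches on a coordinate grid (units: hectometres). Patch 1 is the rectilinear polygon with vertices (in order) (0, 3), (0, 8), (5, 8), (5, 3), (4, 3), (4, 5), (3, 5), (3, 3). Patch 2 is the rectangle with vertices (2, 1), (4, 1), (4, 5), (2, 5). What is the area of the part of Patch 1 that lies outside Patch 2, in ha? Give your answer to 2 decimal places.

21.00

|Patch 1| = 23, |Patch 1∩Patch 2| = 2.
|Patch 1 ∖ Patch 2| = |Patch 1| − |Patch 1∩Patch 2| = 23 − 2 = 21.00.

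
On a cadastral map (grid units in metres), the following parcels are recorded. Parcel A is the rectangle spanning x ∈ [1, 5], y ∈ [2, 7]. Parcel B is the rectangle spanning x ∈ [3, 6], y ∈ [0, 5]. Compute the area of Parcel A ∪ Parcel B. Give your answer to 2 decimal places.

29.00

By inclusion–exclusion:
Individual areas: |Parcel A| = 20, |Parcel B| = 15.
|Parcel A∩Parcel B|: x∈[3,5], y∈[2,5] → 2·3 = 6.
|Parcel A ∪ Parcel B| = 35 − 6 = 29.00.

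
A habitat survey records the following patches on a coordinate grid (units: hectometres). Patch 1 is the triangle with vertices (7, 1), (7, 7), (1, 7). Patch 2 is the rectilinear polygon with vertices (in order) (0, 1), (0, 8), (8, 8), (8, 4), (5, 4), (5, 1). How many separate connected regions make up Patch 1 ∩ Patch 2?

1

Patch 1 ∩ Patch 2 is a single connected region.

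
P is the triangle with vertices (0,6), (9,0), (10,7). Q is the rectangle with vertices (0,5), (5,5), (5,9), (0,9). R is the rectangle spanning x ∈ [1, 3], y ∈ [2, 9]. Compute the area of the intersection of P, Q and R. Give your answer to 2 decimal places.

The intersection is the polygon with vertices (3,6.3), (3,5), (1.5,5), (1,5.333), (1,6.1).
By the shoelace formula its area is 2.32.

2.32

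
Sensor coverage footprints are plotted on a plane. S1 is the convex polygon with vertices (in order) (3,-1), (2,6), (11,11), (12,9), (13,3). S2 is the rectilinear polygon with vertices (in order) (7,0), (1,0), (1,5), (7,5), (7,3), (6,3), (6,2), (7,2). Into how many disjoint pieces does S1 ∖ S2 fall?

S1 ∖ S2 splits into 2 disjoint pieces (area 1.3214, area 57.6286).

2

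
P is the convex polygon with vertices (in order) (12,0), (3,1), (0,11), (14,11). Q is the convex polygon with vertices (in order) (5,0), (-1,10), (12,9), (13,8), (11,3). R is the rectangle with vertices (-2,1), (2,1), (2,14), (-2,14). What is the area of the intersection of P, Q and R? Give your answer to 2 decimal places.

4.40

The intersection is the polygon with vertices (1.6,5.667), (0.331,9.898), (2,9.769), (2,5).
By the shoelace formula its area is 4.40.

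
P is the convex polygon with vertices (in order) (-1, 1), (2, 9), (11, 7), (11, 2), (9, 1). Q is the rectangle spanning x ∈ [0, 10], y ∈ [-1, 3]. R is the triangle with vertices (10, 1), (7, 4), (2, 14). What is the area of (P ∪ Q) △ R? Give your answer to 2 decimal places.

|P ∪ Q| = 94.25.
|(P ∪ Q) ∩ R| = 5.6204.
|(P ∪ Q) △ R| = 94.25 + 7.5 − 11.2407 = 90.51.

90.51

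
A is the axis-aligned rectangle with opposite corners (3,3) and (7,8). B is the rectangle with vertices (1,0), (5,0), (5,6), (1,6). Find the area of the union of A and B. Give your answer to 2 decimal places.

By inclusion–exclusion:
Individual areas: |A| = 20, |B| = 24.
|A∩B|: x∈[3,5], y∈[3,6] → 2·3 = 6.
|A ∪ B| = 44 − 6 = 38.00.

38.00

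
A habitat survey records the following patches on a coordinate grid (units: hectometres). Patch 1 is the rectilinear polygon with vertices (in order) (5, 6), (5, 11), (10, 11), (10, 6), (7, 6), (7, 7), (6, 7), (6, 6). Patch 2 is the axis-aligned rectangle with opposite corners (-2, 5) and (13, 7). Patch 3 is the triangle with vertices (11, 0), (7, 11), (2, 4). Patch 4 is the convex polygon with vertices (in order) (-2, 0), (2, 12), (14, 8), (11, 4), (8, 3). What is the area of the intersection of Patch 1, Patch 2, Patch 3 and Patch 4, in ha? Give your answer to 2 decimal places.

2.64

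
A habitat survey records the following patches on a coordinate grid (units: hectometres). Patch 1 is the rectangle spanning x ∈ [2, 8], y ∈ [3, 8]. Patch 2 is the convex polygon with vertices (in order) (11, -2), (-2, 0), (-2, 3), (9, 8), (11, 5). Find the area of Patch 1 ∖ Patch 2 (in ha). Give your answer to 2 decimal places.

10.91

|Patch 1| = 30, |Patch 1∩Patch 2| = 19.0909.
|Patch 1 ∖ Patch 2| = |Patch 1| − |Patch 1∩Patch 2| = 30 − 19.0909 = 10.91.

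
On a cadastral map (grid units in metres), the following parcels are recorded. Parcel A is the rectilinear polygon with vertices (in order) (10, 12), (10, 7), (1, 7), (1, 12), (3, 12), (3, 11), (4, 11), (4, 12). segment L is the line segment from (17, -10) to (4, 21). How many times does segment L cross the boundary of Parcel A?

The segment meets the boundary at (7.774,12), (9.871,7).

2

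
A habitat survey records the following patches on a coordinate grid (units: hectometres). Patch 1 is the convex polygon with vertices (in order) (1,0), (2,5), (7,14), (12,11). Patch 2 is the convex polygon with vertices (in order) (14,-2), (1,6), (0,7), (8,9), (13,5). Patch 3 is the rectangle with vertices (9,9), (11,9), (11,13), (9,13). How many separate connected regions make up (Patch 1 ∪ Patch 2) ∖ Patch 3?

2

(Patch 1 ∪ Patch 2) ∖ Patch 3 splits into 2 disjoint pieces (area 94.6249, area 0.8).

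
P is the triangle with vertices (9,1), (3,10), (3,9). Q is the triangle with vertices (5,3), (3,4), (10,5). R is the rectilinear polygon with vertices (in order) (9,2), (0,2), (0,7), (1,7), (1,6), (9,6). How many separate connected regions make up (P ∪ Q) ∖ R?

(P ∪ Q) ∖ R splits into 3 disjoint pieces (area 0.0417, area 1.9583, area 0.1286).

3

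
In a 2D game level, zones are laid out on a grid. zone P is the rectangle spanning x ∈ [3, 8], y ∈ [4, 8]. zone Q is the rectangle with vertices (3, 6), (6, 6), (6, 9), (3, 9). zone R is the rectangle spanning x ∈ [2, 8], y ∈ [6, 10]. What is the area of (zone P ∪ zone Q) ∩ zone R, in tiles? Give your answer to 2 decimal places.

13.00

The region (zone P ∪ zone Q) ∩ zone R is the polygon with vertices (8,6), (3,6), (3,8), (3,9), (6,9), (6,8), (8,8).
By the shoelace formula its area is 13.00.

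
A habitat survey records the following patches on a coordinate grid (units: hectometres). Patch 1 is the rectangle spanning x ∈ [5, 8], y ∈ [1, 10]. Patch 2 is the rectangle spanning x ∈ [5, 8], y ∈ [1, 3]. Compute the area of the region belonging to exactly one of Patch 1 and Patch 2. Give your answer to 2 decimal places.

21.00

|Patch 1∩Patch 2|: x∈[5,8], y∈[1,3] → 3·2 = 6.
|Patch 1 △ Patch 2| = |Patch 1| + |Patch 2| − 2·|Patch 1∩Patch 2| = 27 + 6 − 12 = 21.00.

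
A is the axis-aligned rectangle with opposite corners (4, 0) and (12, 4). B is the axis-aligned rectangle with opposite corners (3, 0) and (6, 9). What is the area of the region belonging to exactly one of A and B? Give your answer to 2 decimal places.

|A∩B|: x∈[4,6], y∈[0,4] → 2·4 = 8.
|A △ B| = |A| + |B| − 2·|A∩B| = 32 + 27 − 16 = 43.00.

43.00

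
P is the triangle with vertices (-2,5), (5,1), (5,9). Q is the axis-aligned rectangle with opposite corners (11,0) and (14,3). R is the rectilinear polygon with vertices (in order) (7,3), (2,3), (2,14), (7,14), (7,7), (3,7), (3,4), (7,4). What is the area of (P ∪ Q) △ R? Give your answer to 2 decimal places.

|P ∪ Q| = 37.
|(P ∪ Q) ∩ R| = 9.4286.
|(P ∪ Q) △ R| = 37 + 43 − 18.8571 = 61.14.

61.14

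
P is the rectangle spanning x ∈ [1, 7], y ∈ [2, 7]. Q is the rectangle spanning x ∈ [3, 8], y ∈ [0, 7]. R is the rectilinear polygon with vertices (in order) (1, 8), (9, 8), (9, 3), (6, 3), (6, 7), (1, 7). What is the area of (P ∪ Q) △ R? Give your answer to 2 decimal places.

49.00

|P ∪ Q| = 45.
|(P ∪ Q) ∩ R| = 8.
|(P ∪ Q) △ R| = 45 + 20 − 16 = 49.00.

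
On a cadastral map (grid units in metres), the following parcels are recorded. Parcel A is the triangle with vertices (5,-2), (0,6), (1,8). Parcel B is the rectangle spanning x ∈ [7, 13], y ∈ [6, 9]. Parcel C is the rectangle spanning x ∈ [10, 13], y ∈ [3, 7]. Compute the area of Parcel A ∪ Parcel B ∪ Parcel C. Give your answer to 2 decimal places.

By inclusion–exclusion:
Individual areas: |Parcel A| = 9, |Parcel B| = 18, |Parcel C| = 12.
|Parcel A∩Parcel B| = 0.
|Parcel A∩Parcel C| = 0.
|Parcel B∩Parcel C|: x∈[10,13], y∈[6,7] → 3·1 = 3.
|Parcel A∩Parcel B∩Parcel C| = 0.
|Parcel A ∪ Parcel B ∪ Parcel C| = 39 − 3 + 0 = 36.00.

36.00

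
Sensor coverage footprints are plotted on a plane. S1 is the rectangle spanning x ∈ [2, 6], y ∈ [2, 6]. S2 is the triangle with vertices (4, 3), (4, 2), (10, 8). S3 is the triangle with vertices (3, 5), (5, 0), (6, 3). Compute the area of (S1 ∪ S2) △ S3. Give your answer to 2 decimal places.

14.77

|S1 ∪ S2| = 17.3333.
|(S1 ∪ S2) ∩ S3| = 4.0333.
|(S1 ∪ S2) △ S3| = 17.3333 + 5.5 − 8.0667 = 14.77.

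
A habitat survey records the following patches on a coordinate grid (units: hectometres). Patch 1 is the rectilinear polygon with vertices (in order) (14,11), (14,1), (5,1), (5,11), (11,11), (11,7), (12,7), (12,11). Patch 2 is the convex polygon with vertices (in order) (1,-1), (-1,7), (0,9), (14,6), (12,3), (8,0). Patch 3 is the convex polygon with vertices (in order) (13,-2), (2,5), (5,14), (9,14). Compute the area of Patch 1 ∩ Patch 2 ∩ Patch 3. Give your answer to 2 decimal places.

34.66

The intersection is the polygon with vertices (5,7.929), (10.83,6.679), (11.79,2.842), (9.333,1), (8.286,1), (5,3.091).
By the shoelace formula its area is 34.66.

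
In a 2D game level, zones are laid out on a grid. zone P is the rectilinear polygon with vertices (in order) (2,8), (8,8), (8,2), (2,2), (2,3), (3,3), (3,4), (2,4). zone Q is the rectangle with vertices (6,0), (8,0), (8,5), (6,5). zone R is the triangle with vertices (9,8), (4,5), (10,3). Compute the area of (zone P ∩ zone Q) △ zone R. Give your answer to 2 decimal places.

|zone P ∩ zone Q| = 6.
|(zone P ∩ zone Q) ∩ zone R| = 2.
|(zone P ∩ zone Q) △ zone R| = 6 + 14 − 4 = 16.00.

16.00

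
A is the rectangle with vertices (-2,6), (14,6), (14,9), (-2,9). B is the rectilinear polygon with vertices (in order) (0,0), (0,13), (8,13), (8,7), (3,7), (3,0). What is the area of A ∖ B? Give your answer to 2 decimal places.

|A| = 48, |A∩B| = 19.
|A ∖ B| = |A| − |A∩B| = 48 − 19 = 29.00.

29.00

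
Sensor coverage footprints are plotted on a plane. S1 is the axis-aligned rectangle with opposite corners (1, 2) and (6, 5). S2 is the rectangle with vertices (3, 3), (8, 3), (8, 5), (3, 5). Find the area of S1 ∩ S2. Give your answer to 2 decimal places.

6.00

|S1∩S2|: x∈[3,6], y∈[3,5] → 3·2 = 6.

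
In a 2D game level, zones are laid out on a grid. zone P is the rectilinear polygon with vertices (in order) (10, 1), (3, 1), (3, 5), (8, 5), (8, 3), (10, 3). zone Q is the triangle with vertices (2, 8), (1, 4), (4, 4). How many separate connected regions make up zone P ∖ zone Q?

zone P ∖ zone Q is a single connected region.

1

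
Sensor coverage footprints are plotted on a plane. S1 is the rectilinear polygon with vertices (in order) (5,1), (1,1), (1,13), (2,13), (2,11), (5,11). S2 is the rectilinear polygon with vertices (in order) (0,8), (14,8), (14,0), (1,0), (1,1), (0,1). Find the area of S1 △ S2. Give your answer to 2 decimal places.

|S1| = 42, |S2| = 111, |S1∩S2| = 28.
|S1 △ S2| = |S1| + |S2| − 2·|S1∩S2| = 42 + 111 − 56 = 97.00.

97.00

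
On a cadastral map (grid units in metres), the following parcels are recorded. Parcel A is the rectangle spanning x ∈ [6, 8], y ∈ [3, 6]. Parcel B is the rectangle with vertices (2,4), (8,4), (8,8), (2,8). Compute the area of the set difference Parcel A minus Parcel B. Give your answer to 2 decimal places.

2.00

|Parcel A∩Parcel B|: x∈[6,8], y∈[4,6] → 2·2 = 4.
|Parcel A| = 6.
|Parcel A ∖ Parcel B| = |Parcel A| − |Parcel A∩Parcel B| = 6 − 4 = 2.00.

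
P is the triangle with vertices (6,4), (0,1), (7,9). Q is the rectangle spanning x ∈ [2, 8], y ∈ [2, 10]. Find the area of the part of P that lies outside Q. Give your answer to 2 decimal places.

|P| = 13.5, |P∩Q| = 12.2143.
|P ∖ Q| = |P| − |P∩Q| = 13.5 − 12.2143 = 1.29.

1.29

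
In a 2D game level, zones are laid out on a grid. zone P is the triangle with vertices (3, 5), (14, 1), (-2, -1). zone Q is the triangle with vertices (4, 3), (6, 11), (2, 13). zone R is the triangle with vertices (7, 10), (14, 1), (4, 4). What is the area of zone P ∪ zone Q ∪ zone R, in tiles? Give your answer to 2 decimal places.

By inclusion–exclusion:
Individual areas: |zone P| = 43, |zone Q| = 18, |zone R| = 34.5.
|zone P∩zone Q| = 0.5956.
|zone P∩zone R| = 3.0962.
|zone Q∩zone R| = 0.1337.
|zone P∩zone Q∩zone R| = 0.1049.
|zone P ∪ zone Q ∪ zone R| = 95.5 − 3.8255 + 0.1049 = 91.78.

91.78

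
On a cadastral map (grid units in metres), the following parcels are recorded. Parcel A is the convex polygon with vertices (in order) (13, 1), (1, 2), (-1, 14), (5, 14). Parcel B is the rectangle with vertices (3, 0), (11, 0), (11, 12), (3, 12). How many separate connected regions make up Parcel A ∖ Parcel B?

2

Parcel A ∖ Parcel B splits into 2 disjoint pieces (area 3.0833, area 41.3974).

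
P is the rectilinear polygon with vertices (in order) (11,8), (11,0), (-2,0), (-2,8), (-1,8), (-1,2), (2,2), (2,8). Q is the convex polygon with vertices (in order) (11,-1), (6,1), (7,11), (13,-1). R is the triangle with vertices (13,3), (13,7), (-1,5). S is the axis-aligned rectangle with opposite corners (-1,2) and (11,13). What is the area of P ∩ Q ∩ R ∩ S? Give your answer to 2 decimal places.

9.55

The intersection is the polygon with vertices (9.267,6.467), (10.846,3.308), (6.296,3.958), (6.507,6.072).
By the shoelace formula its area is 9.55.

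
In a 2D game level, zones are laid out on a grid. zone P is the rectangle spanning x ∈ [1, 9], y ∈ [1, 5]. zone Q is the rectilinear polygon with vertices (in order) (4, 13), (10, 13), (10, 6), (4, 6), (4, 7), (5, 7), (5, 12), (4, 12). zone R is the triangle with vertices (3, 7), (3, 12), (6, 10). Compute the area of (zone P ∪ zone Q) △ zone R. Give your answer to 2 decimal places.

|zone P ∪ zone Q| = 69.
|(zone P ∪ zone Q) ∩ zone R| = 0.8333.
|(zone P ∪ zone Q) △ zone R| = 69 + 7.5 − 1.6667 = 74.83.

74.83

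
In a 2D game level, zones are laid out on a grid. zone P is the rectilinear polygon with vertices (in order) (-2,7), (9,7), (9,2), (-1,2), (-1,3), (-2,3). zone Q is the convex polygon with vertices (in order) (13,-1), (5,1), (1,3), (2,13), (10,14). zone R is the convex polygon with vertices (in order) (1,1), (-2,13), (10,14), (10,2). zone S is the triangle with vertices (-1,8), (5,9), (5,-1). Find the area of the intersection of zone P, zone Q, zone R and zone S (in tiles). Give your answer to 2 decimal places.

16.37

The intersection is the polygon with vertices (3,2), (1.174,4.739), (1.4,7), (5,7), (5,2).
By the shoelace formula its area is 16.37.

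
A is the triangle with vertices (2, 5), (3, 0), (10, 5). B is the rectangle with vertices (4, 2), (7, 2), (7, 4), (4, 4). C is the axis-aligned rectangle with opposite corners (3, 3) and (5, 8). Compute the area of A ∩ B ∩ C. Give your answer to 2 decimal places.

1.00

The intersection is the polygon with vertices (4,4), (5,4), (5,3), (4,3).
By the shoelace formula its area is 1.00.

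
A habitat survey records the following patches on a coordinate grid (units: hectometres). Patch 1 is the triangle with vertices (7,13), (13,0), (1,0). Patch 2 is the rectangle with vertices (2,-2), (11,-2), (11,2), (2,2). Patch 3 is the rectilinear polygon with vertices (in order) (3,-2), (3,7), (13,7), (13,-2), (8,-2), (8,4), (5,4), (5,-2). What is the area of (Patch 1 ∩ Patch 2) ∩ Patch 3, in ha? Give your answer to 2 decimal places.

|Patch 1 ∩ Patch 2| = 18.
|(Patch 1 ∩ Patch 2) ∩ Patch 3| = 10.00.

10.00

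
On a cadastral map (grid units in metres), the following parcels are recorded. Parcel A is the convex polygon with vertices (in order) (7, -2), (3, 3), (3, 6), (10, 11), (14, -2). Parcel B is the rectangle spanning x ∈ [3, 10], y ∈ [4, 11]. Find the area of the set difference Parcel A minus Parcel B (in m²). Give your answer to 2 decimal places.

58.00

|Parcel A| = 89.5, |Parcel A∩Parcel B| = 31.5.
|Parcel A ∖ Parcel B| = |Parcel A| − |Parcel A∩Parcel B| = 89.5 − 31.5 = 58.00.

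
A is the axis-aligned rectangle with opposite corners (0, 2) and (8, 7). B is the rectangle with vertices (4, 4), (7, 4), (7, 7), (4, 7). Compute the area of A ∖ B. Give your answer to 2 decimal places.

|A∩B|: x∈[4,7], y∈[4,7] → 3·3 = 9.
|A| = 40.
|A ∖ B| = |A| − |A∩B| = 40 − 9 = 31.00.

31.00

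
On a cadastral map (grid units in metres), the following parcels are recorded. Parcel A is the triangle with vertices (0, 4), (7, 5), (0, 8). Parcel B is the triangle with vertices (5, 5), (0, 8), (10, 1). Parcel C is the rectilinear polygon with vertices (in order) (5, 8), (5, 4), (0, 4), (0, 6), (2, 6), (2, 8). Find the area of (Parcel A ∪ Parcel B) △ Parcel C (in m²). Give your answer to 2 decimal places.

|Parcel A ∪ Parcel B| = 15.2339.
|(Parcel A ∪ Parcel B) ∩ Parcel C| = 9.7415.
|(Parcel A ∪ Parcel B) △ Parcel C| = 15.2339 + 16 − 19.4831 = 11.75.

11.75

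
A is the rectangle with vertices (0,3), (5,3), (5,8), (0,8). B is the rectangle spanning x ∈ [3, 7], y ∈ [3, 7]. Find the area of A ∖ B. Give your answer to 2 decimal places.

|A∩B|: x∈[3,5], y∈[3,7] → 2·4 = 8.
|A| = 25.
|A ∖ B| = |A| − |A∩B| = 25 − 8 = 17.00.

17.00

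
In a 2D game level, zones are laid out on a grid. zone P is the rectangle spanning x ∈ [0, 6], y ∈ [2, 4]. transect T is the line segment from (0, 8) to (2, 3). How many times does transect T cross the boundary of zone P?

1

The segment meets the boundary at (1.6,4).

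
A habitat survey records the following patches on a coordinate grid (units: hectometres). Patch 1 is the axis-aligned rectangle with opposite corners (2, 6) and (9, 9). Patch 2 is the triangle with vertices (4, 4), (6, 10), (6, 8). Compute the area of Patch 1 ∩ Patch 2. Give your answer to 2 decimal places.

The intersection is the polygon with vertices (6,9), (6,8), (5,6), (4.667,6), (5.667,9).
By the shoelace formula its area is 1.50.

1.50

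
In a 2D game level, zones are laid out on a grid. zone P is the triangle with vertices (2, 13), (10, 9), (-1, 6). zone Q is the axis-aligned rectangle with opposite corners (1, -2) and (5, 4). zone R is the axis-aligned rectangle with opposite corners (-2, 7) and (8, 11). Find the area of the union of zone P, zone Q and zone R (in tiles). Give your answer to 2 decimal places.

72.02

By inclusion–exclusion:
Individual areas: |zone P| = 34, |zone Q| = 24, |zone R| = 40.
|zone P∩zone Q| = 0.
|zone P∩zone R| = 25.9784.
|zone Q∩zone R| = 0 (no overlap).
|zone P∩zone Q∩zone R| = 0.
|zone P ∪ zone Q ∪ zone R| = 98 − 25.9784 + 0 = 72.02.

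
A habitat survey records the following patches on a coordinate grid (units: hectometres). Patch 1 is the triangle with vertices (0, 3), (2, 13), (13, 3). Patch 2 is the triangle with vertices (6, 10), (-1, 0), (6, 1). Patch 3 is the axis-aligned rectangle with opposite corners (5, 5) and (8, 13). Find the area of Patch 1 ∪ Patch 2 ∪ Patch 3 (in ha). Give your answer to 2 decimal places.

91.62

By inclusion–exclusion:
Individual areas: |Patch 1| = 65, |Patch 2| = 31.5, |Patch 3| = 24.
|Patch 1∩Patch 2| = 17.0634.
|Patch 1∩Patch 3| = 11.7273.
|Patch 2∩Patch 3| = 4.2857.
|Patch 1∩Patch 2∩Patch 3| = 4.1991.
|Patch 1 ∪ Patch 2 ∪ Patch 3| = 120.5 − 33.0764 + 4.1991 = 91.62.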